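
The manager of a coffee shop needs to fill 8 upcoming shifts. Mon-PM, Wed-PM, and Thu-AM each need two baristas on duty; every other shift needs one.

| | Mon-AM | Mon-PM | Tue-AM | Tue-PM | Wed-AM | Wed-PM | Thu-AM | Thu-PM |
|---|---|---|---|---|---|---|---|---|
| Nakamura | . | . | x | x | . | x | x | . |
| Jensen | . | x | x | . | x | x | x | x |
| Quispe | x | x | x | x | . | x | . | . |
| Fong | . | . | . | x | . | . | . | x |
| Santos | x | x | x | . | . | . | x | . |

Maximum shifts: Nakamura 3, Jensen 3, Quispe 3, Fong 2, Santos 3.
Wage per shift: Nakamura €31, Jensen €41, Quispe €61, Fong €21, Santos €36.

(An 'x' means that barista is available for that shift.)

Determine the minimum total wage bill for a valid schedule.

€366

Wed-AM can only be covered by Jensen, so that assignment is forced.
Picking the cheapest available barista for each shift independently would cost €366, and that bound is achievable.
An optimal schedule: Mon-AM→Santos, Mon-PM→Santos+Jensen, Tue-AM→Nakamura, Tue-PM→Fong, Wed-AM→Jensen, Wed-PM→Nakamura+Jensen, Thu-AM→Nakamura+Santos, Thu-PM→Fong.
Total: 36 + 36 + 41 + 31 + 21 + 41 + 31 + 41 + 31 + 36 + 21 = €366.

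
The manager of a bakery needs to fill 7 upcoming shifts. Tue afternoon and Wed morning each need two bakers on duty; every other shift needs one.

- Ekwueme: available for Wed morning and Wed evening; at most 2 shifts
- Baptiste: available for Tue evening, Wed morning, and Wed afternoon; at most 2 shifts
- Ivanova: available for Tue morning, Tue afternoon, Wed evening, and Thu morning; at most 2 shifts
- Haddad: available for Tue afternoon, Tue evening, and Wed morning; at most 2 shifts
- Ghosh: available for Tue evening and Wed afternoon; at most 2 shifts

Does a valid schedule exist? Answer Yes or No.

No

Total capacity is 10 and 9 slots are needed, so capacity alone doesn't rule it out.
Shifts {Tue morning, Tue afternoon, Thu morning} need 4 worker-slots in total, but the bakers available for any of those shifts (Ivanova and Haddad) can supply at most 3 among them. So no valid schedule exists.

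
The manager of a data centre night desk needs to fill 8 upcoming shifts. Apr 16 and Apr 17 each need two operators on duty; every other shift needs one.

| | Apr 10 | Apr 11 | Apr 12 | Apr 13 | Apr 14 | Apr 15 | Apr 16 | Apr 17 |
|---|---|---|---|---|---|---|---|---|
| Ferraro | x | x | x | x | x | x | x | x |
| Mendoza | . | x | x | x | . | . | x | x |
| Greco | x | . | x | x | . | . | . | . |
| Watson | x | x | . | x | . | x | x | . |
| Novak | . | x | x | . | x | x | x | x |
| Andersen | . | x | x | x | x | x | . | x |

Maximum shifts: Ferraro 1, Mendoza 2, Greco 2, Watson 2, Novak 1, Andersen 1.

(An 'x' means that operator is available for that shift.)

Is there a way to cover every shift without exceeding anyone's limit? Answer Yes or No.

No

Total capacity is 1+2+2+2+1+1 = 9 but 10 worker-slots are needed — infeasible.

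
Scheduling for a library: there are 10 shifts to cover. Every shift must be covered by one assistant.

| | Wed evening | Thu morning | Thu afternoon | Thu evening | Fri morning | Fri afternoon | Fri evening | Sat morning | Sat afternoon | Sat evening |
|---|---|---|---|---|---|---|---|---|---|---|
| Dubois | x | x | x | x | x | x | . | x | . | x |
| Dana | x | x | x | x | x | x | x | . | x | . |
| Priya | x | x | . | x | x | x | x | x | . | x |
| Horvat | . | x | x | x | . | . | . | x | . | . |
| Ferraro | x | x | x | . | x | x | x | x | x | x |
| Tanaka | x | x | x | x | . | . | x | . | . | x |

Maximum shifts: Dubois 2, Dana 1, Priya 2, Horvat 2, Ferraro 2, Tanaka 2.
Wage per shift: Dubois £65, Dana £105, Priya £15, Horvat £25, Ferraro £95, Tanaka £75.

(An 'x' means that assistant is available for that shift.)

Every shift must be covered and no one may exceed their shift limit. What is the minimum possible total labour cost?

Picking the cheapest available assistant for each shift independently would cost £240, but that ignores the shift limits.
An optimal schedule: Wed evening→Dubois, Thu morning→Ferraro, Thu afternoon→Horvat, Thu evening→Tanaka, Fri morning→Priya, Fri afternoon→Priya, Fri evening→Tanaka, Sat morning→Horvat, Sat afternoon→Ferraro, Sat evening→Dubois.
Total: 65 + 95 + 25 + 75 + 15 + 15 + 75 + 25 + 95 + 65 = £550.

£550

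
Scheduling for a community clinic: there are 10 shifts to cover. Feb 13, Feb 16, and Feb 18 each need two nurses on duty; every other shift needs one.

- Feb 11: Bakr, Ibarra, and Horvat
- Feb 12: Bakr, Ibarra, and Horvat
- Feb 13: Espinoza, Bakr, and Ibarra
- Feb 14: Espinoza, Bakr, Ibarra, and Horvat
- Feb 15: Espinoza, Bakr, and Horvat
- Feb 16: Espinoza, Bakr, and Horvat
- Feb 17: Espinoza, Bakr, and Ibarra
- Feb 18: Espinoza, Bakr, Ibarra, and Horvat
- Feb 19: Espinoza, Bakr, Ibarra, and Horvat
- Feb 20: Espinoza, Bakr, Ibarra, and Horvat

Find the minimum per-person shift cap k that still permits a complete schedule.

4

With 4 nurses and 13 worker-slots to fill, someone must work at least ⌈13/4⌉ = 4 shifts, so k ≥ 4.
k = 4 works: Feb 11→Bakr, Feb 12→Bakr, Feb 13→Espinoza+Bakr, Feb 14→Ibarra, Feb 15→Espinoza, Feb 16→Espinoza+Bakr, Feb 17→Espinoza, Feb 18→Ibarra+Horvat, Feb 19→Ibarra, Feb 20→Ibarra.
Loads: Espinoza 4, Bakr 4, Ibarra 4, Horvat 1 — all ≤ 4.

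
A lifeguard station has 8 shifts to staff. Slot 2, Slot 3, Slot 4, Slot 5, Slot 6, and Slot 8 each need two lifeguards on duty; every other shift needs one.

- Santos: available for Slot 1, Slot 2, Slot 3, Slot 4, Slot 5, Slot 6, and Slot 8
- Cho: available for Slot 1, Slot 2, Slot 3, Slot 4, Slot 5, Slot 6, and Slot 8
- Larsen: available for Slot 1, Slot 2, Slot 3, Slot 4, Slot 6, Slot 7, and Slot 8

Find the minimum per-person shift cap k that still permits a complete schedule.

5

With 3 lifeguards and 14 worker-slots to fill, someone must work at least ⌈14/3⌉ = 5 shifts, so k ≥ 5.
k = 5 works: Slot 1→Santos, Slot 2→Santos+Cho, Slot 3→Santos+Cho, Slot 4→Santos+Larsen, Slot 5→Santos+Cho, Slot 6→Cho+Larsen, Slot 7→Larsen, Slot 8→Cho+Larsen.
Loads: Santos 5, Cho 5, Larsen 4 — all ≤ 5.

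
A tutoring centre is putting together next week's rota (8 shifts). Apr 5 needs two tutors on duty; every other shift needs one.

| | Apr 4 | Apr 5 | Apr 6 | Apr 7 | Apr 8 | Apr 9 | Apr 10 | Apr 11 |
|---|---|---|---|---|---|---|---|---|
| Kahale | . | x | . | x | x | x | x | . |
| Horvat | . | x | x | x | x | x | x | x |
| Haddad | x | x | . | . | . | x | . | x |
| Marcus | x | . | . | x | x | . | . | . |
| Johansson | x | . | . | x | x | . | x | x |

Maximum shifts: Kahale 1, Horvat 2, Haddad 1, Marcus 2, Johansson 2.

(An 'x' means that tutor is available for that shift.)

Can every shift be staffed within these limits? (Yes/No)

Total capacity is 1+2+1+2+2 = 8 but 9 worker-slots are needed — infeasible.

No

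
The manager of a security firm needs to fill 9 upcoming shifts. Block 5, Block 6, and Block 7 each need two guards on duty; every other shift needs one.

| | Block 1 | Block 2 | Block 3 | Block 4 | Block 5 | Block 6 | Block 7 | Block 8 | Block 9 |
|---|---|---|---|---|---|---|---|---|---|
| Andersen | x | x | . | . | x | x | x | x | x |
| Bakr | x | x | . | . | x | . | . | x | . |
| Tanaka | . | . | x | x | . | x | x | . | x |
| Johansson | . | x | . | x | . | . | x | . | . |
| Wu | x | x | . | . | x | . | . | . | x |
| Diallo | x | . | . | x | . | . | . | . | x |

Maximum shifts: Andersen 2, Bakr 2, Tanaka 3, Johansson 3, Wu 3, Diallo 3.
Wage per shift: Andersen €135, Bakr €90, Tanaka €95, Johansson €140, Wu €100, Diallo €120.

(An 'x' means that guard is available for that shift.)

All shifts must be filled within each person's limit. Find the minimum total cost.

Block 3 can only be covered by Tanaka, so that assignment is forced.
Block 6 can only be covered by Andersen and Tanaka, so that assignment is forced.
Picking the cheapest available guard for each shift independently would cost €1205, but that ignores the shift limits.
An optimal schedule: Block 1→Wu, Block 2→Wu, Block 3→Tanaka, Block 4→Diallo, Block 5→Bakr+Wu, Block 6→Tanaka+Andersen, Block 7→Tanaka+Andersen, Block 8→Bakr, Block 9→Diallo.
Total: 100 + 100 + 95 + 120 + 90 + 100 + 95 + 135 + 95 + 135 + 90 + 120 = €1275.

€1275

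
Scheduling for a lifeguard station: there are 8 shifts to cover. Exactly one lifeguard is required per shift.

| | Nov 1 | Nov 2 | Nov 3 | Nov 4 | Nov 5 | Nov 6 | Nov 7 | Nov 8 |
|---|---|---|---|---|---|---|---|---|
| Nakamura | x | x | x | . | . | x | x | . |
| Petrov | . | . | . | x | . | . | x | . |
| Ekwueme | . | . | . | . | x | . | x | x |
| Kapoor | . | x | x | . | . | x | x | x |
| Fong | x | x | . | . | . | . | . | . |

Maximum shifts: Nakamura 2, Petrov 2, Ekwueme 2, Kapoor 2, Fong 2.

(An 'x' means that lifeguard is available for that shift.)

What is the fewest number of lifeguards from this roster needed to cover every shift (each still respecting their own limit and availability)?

8 slots to fill and no one can take more than 2, so at least ⌈8/2⌉ = 4 lifeguards are needed.
Nakamura, Petrov, Ekwueme, and Kapoor alone can cover everything: Nov 1→Nakamura, Nov 2→Nakamura, Nov 3→Kapoor, Nov 4→Petrov, Nov 5→Ekwueme, Nov 6→Kapoor, Nov 7→Petrov, Nov 8→Ekwueme.

4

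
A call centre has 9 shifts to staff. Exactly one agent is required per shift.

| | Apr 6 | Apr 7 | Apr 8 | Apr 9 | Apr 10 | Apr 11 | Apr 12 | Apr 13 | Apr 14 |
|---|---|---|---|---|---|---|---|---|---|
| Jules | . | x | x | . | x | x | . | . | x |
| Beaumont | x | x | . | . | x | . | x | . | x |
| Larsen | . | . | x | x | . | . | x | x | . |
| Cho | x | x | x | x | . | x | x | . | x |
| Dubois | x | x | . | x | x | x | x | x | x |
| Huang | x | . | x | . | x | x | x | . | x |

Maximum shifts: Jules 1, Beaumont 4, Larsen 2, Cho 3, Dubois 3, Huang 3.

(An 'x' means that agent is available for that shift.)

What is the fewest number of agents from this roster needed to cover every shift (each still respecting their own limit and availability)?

3

9 slots to fill and no one can take more than 4, so at least ⌈9/4⌉ = 3 agents are needed.
Beaumont, Larsen, and Cho alone can cover everything: Apr 6→Beaumont, Apr 7→Beaumont, Apr 8→Larsen, Apr 9→Cho, Apr 10→Beaumont, Apr 11→Cho, Apr 12→Cho, Apr 13→Larsen, Apr 14→Beaumont.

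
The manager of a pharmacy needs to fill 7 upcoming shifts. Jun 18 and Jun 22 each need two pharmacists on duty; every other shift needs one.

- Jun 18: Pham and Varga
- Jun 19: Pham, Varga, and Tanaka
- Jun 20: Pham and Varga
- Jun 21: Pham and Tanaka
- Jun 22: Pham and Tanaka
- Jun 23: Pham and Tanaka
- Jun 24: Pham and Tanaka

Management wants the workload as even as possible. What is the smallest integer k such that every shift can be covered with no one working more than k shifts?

With 3 pharmacists and 9 worker-slots to fill, someone must work at least ⌈9/3⌉ = 3 shifts, so k ≥ 3.
k = 3 works: Jun 18→Pham+Varga, Jun 19→Varga, Jun 20→Varga, Jun 21→Pham, Jun 22→Pham+Tanaka, Jun 23→Tanaka, Jun 24→Tanaka.
Loads: Pham 3, Varga 3, Tanaka 3 — all ≤ 3.

3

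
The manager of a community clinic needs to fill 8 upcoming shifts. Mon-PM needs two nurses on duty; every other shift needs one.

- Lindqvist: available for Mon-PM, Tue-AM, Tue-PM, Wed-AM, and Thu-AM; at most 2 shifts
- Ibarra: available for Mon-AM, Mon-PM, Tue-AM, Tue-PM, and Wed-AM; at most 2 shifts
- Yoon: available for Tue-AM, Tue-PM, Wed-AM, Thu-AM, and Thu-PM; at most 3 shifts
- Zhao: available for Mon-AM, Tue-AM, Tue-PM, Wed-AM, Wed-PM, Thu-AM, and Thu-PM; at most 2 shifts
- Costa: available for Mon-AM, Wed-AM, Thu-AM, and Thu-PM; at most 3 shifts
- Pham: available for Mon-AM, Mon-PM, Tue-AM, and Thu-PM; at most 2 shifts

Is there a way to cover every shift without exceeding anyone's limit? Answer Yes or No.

Yes

Wed-PM can only be covered by Zhao, so that assignment is forced.
One valid schedule: Mon-AM→Ibarra, Mon-PM→Lindqvist+Ibarra, Tue-AM→Yoon, Tue-PM→Lindqvist, Wed-AM→Zhao, Wed-PM→Zhao, Thu-AM→Yoon, Thu-PM→Yoon.
Loads: Lindqvist 2/2, Ibarra 2/2, Yoon 3/3, Zhao 2/2, Costa 0/3, Pham 0/2 — all within limits.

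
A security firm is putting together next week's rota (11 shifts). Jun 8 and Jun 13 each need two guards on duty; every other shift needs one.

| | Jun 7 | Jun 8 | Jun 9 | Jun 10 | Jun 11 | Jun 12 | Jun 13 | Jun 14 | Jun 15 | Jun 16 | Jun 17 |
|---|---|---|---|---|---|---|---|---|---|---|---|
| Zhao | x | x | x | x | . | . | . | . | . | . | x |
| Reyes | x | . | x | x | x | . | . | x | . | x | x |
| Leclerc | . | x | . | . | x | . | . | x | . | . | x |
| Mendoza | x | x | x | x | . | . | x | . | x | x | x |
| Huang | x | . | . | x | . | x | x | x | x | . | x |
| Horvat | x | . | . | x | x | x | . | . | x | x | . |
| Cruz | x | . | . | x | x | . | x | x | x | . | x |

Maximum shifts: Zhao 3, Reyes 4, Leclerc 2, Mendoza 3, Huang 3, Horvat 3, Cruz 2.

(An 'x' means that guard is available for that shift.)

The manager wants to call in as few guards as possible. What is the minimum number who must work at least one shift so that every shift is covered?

13 slots to fill and no one can take more than 4, so at least ⌈13/4⌉ = 4 guards are needed.
Zhao, Reyes, Mendoza, and Huang alone can cover everything: Jun 7→Zhao, Jun 8→Zhao+Mendoza, Jun 9→Zhao, Jun 10→Reyes, Jun 11→Reyes, Jun 12→Huang, Jun 13→Mendoza+Huang, Jun 14→Reyes, Jun 15→Mendoza, Jun 16→Reyes, Jun 17→Huang.

4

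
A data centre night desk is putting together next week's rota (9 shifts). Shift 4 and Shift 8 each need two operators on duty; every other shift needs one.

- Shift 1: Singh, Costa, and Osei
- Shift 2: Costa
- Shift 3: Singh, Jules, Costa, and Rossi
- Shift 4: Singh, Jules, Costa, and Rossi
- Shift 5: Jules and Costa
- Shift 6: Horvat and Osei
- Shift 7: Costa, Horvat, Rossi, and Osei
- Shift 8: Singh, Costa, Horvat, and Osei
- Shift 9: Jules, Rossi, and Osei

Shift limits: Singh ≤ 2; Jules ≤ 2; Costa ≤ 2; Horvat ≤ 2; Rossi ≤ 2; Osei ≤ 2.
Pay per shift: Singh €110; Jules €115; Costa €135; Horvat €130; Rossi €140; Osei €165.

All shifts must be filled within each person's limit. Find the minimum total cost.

Shift 2 can only be covered by Costa, so that assignment is forced.
Picking the cheapest available operator for each shift independently would cost €1310, but that ignores the shift limits.
An optimal schedule: Shift 1→Singh, Shift 2→Costa, Shift 3→Singh, Shift 4→Costa+Rossi, Shift 5→Jules, Shift 6→Horvat, Shift 7→Rossi, Shift 8→Horvat+Osei, Shift 9→Jules.
Total: 110 + 135 + 110 + 135 + 140 + 115 + 130 + 140 + 130 + 165 + 115 = €1425.

€1425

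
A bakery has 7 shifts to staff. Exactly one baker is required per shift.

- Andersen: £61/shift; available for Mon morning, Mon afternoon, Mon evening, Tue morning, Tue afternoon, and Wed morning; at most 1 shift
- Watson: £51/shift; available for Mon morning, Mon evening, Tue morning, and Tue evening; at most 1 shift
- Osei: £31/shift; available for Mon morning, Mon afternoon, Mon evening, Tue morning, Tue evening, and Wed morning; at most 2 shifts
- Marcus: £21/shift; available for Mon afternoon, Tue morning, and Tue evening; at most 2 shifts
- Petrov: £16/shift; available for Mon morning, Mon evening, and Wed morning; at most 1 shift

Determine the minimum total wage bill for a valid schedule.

Tue afternoon can only be covered by Andersen, so that assignment is forced.
Picking the cheapest available baker for each shift independently would cost £172, but that ignores the shift limits.
An optimal schedule: Mon morning→Watson, Mon afternoon→Osei, Mon evening→Petrov, Tue morning→Marcus, Tue afternoon→Andersen, Tue evening→Marcus, Wed morning→Osei.
Total: 51 + 31 + 16 + 21 + 61 + 21 + 31 = £232.

£232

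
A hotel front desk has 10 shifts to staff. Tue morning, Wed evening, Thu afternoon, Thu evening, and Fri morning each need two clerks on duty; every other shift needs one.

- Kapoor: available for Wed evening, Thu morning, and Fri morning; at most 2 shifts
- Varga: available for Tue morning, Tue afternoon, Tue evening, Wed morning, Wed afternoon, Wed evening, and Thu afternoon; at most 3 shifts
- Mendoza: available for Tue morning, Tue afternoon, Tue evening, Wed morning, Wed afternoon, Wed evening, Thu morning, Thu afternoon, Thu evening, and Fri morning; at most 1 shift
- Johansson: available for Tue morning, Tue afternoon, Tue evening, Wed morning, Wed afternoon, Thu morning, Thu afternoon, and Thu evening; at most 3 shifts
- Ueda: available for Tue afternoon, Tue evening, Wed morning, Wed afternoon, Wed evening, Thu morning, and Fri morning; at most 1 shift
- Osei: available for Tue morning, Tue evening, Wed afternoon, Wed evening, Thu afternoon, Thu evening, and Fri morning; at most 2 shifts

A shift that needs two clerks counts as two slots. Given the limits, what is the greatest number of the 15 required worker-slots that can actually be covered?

Total capacity across all clerks is 2+3+1+3+1+2 = 12, and 15 slots are needed, so at most 12 can be filled.
An assignment achieving 12: Tue morning→Varga+Johansson, Tue afternoon→Varga, Tue evening→Osei, Wed morning→Varga, Thu morning→Kapoor, Thu afternoon→Johansson+Osei, Thu evening→Mendoza+Johansson, Fri morning→Kapoor+Ueda.
Loads: Kapoor 2/2, Varga 3/3, Mendoza 1/1, Johansson 3/3, Ueda 1/1, Osei 2/2.

12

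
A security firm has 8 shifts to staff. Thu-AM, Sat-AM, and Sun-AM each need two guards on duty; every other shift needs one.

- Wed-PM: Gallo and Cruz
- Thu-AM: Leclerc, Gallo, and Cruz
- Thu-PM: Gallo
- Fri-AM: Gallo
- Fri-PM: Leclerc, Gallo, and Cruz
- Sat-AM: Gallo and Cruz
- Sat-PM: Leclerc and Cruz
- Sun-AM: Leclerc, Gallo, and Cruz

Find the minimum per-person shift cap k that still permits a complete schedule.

With 3 guards and 11 worker-slots to fill, someone must work at least ⌈11/3⌉ = 4 shifts, so k ≥ 4.
k = 4 works: Wed-PM→Gallo, Thu-AM→Leclerc+Cruz, Thu-PM→Gallo, Fri-AM→Gallo, Fri-PM→Leclerc, Sat-AM→Gallo+Cruz, Sat-PM→Leclerc, Sun-AM→Leclerc+Cruz.
Loads: Leclerc 4, Gallo 4, Cruz 3 — all ≤ 4.

4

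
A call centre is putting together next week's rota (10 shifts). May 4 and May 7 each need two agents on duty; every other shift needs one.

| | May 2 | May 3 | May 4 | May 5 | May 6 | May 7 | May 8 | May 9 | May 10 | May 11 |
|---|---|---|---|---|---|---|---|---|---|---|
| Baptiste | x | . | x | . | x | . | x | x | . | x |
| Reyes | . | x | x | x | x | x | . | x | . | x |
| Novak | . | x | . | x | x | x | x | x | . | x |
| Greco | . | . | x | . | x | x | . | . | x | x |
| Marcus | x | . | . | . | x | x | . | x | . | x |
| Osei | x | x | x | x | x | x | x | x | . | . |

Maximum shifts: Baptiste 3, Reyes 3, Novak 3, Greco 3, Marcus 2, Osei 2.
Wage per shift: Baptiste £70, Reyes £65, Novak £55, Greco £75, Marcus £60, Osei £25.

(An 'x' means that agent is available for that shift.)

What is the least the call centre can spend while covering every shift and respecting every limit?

£675

May 10 can only be covered by Greco, so that assignment is forced.
Picking the cheapest available agent for each shift independently would cost £450, but that ignores the shift limits.
An optimal schedule: May 2→Osei, May 3→Osei, May 4→Reyes+Baptiste, May 5→Novak, May 6→Reyes, May 7→Marcus+Reyes, May 8→Novak, May 9→Novak, May 10→Greco, May 11→Marcus.
Total: 25 + 25 + 65 + 70 + 55 + 65 + 60 + 65 + 55 + 55 + 75 + 60 = £675.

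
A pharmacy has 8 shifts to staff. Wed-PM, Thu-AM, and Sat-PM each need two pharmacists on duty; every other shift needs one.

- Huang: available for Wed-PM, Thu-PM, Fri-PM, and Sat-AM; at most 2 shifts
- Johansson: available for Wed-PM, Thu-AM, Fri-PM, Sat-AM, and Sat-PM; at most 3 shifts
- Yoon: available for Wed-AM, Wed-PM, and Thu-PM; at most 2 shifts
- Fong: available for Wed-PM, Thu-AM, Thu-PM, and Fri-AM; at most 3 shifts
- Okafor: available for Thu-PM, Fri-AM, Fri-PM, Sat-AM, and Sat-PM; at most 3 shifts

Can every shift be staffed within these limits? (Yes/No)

Yes

Wed-AM can only be covered by Yoon, so that assignment is forced.
Thu-AM can only be covered by Johansson and Fong, so that assignment is forced.
Sat-PM can only be covered by Johansson and Okafor, so that assignment is forced.
One valid schedule: Wed-AM→Yoon, Wed-PM→Johansson+Fong, Thu-AM→Johansson+Fong, Thu-PM→Yoon, Fri-AM→Fong, Fri-PM→Huang, Sat-AM→Huang, Sat-PM→Johansson+Okafor.
Loads: Huang 2/2, Johansson 3/3, Yoon 2/2, Fong 3/3, Okafor 1/3 — all within limits.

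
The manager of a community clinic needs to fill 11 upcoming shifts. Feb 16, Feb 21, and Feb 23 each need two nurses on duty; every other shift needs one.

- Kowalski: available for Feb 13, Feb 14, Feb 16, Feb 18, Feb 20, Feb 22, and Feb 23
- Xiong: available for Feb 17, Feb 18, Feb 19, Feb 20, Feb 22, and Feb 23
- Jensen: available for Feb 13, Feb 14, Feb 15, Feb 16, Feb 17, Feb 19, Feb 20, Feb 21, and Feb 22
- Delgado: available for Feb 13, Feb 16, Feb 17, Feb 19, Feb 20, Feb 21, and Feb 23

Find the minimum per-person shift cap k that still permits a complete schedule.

With 4 nurses and 14 worker-slots to fill, someone must work at least ⌈14/4⌉ = 4 shifts, so k ≥ 4.
k = 4 works: Feb 13→Kowalski, Feb 14→Kowalski, Feb 15→Jensen, Feb 16→Kowalski+Jensen, Feb 17→Xiong, Feb 18→Kowalski, Feb 19→Xiong, Feb 20→Jensen, Feb 21→Jensen+Delgado, Feb 22→Xiong, Feb 23→Xiong+Delgado.
Loads: Kowalski 4, Xiong 4, Jensen 4, Delgado 2 — all ≤ 4.

4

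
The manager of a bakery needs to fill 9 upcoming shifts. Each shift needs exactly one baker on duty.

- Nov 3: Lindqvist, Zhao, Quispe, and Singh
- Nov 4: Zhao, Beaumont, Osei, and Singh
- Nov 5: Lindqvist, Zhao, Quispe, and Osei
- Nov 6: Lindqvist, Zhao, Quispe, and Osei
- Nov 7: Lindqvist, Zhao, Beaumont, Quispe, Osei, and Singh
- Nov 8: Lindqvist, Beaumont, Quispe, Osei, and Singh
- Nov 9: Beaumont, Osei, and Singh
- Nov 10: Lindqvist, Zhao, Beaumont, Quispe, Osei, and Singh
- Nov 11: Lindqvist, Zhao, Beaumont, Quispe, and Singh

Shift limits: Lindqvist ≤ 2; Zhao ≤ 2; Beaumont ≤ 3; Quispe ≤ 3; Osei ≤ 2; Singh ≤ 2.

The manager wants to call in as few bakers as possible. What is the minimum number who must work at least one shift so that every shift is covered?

4

9 slots to fill and no one can take more than 3, so at least ⌈9/3⌉ = 3 bakers are needed.
Any 3 bakers together have capacity at most 3+3+2 = 8 < 9 slots, so 3 can never suffice.
Lindqvist, Zhao, Beaumont, and Quispe alone can cover everything: Nov 3→Lindqvist, Nov 4→Zhao, Nov 5→Lindqvist, Nov 6→Zhao, Nov 7→Beaumont, Nov 8→Beaumont, Nov 9→Beaumont, Nov 10→Quispe, Nov 11→Quispe.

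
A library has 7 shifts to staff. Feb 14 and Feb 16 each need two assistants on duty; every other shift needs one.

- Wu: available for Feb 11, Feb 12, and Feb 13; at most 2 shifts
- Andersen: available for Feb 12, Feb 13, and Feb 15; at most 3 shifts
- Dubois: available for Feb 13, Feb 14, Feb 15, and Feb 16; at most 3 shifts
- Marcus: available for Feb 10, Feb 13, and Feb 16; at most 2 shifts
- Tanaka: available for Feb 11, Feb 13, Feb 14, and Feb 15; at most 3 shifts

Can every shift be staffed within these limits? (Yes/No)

Yes

Feb 10 can only be covered by Marcus, so that assignment is forced.
Feb 14 can only be covered by Dubois and Tanaka, so that assignment is forced.
Feb 16 can only be covered by Dubois and Marcus, so that assignment is forced.
One valid schedule: Feb 10→Marcus, Feb 11→Wu, Feb 12→Wu, Feb 13→Andersen, Feb 14→Dubois+Tanaka, Feb 15→Andersen, Feb 16→Dubois+Marcus.
Loads: Wu 2/2, Andersen 2/3, Dubois 2/3, Marcus 2/2, Tanaka 1/3 — all within limits.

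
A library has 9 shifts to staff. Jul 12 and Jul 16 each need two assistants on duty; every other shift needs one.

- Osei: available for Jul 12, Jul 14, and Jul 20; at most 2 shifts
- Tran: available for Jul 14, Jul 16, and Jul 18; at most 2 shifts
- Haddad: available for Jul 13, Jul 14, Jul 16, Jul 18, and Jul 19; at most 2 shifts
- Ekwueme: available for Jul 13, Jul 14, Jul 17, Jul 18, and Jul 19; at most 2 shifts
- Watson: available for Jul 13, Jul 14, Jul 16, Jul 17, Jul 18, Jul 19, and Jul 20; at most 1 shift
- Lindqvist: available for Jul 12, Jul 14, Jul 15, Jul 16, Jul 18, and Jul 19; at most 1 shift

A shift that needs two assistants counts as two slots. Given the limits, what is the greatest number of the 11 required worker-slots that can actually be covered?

Total capacity across all assistants is 2+2+2+2+1+1 = 10, and 11 slots are needed, so at most 10 can be filled.
An assignment achieving 10: Jul 12→Osei, Jul 13→Haddad, Jul 14→Watson, Jul 15→Lindqvist, Jul 16→Tran+Haddad, Jul 17→Ekwueme, Jul 18→Tran, Jul 19→Ekwueme, Jul 20→Osei.
Loads: Osei 2/2, Tran 2/2, Haddad 2/2, Ekwueme 2/2, Watson 1/1, Lindqvist 1/1.

10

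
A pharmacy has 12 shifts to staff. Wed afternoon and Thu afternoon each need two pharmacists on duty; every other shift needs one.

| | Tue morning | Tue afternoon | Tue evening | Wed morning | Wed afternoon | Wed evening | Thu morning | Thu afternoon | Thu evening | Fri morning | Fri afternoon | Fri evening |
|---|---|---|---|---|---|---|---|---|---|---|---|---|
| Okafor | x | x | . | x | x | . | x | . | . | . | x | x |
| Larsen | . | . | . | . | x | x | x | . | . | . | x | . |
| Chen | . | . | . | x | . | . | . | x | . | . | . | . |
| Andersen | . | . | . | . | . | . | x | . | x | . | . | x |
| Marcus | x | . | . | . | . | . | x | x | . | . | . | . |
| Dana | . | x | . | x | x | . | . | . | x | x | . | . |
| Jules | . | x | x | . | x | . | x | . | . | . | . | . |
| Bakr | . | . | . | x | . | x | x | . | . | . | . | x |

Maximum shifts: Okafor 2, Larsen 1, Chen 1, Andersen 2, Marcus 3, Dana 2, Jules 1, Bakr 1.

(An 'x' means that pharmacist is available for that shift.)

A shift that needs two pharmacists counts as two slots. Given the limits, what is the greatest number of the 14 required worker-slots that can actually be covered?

13

Total capacity across all pharmacists is 2+1+1+2+3+2+1+1 = 13, and 14 slots are needed, so at most 13 can be filled.
An assignment achieving 13: Tue morning→Marcus, Tue afternoon→Okafor, Tue evening→Jules, Wed morning→Bakr, Wed afternoon→Dana, Wed evening→Larsen, Thu morning→Marcus, Thu afternoon→Chen+Marcus, Thu evening→Andersen, Fri morning→Dana, Fri afternoon→Okafor, Fri evening→Andersen.
Loads: Okafor 2/2, Larsen 1/1, Chen 1/1, Andersen 2/2, Marcus 3/3, Dana 2/2, Jules 1/1, Bakr 1/1.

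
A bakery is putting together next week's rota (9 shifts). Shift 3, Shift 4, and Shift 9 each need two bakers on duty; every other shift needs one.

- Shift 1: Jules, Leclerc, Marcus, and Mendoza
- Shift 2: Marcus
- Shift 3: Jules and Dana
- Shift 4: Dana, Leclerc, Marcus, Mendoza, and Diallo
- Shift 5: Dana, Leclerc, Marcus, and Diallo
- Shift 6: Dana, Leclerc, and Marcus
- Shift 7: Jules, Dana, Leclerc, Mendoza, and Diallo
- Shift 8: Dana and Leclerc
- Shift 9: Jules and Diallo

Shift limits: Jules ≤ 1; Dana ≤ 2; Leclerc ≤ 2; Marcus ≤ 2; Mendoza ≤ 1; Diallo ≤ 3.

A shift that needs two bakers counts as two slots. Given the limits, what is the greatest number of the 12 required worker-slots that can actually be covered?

Total capacity across all bakers is 1+2+2+2+1+3 = 11, and 12 slots are needed, so at most 11 can be filled.
An assignment achieving 11: Shift 1→Leclerc, Shift 2→Marcus, Shift 3→Jules+Dana, Shift 4→Mendoza+Diallo, Shift 5→Marcus, Shift 6→Leclerc, Shift 7→Diallo, Shift 8→Dana, Shift 9→Diallo.
Loads: Jules 1/1, Dana 2/2, Leclerc 2/2, Marcus 2/2, Mendoza 1/1, Diallo 3/3.

11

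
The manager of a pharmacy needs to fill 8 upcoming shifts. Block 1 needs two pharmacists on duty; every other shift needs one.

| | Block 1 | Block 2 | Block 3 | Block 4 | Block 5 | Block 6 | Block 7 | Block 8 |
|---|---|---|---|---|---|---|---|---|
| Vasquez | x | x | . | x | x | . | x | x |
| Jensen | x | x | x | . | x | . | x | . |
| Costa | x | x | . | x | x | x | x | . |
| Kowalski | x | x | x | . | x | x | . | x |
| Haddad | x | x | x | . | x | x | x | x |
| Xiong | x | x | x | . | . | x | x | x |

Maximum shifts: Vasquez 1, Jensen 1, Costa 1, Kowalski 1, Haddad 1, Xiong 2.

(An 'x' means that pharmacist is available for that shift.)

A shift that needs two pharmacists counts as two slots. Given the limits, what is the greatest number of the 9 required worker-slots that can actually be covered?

7

Total capacity across all pharmacists is 1+1+1+1+1+2 = 7, and 9 slots are needed, so at most 7 can be filled.
An assignment achieving 7: Block 1→Xiong, Block 3→Jensen, Block 4→Vasquez, Block 5→Haddad, Block 6→Costa, Block 7→Xiong, Block 8→Kowalski.
Loads: Vasquez 1/1, Jensen 1/1, Costa 1/1, Kowalski 1/1, Haddad 1/1, Xiong 2/2.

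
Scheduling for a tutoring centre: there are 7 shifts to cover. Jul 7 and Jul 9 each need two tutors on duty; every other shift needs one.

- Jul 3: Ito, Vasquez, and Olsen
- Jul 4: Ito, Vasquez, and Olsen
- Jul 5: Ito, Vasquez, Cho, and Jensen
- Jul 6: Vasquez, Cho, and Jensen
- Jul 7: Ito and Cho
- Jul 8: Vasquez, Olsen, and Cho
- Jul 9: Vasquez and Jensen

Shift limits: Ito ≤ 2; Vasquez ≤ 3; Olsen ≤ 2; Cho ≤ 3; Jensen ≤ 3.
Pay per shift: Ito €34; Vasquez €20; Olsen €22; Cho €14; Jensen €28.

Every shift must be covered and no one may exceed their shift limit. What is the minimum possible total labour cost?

€186

Jul 7 can only be covered by Ito and Cho, so that assignment is forced.
Jul 9 can only be covered by Vasquez and Jensen, so that assignment is forced.
Picking the cheapest available tutor for each shift independently would cost €178, but that ignores the shift limits.
An optimal schedule: Jul 3→Vasquez, Jul 4→Vasquez, Jul 5→Cho, Jul 6→Cho, Jul 7→Cho+Ito, Jul 8→Olsen, Jul 9→Vasquez+Jensen.
Total: 20 + 20 + 14 + 14 + 14 + 34 + 22 + 20 + 28 = €186.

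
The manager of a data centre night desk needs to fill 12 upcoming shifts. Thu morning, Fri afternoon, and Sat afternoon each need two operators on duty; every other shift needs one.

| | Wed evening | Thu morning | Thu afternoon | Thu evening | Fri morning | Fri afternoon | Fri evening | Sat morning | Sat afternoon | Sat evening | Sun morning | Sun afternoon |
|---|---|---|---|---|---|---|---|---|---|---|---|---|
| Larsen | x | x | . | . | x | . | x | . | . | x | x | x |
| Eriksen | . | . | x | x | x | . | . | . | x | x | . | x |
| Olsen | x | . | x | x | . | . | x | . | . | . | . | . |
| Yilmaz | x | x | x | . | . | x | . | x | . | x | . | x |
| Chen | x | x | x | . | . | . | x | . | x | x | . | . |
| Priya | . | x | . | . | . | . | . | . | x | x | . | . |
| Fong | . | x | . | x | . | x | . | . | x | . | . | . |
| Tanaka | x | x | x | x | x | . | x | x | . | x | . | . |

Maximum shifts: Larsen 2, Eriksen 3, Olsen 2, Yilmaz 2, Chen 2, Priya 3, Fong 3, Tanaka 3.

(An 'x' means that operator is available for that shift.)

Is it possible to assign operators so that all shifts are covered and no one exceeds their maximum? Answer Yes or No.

Yes

Fri afternoon can only be covered by Yilmaz and Fong, so that assignment is forced.
Sun morning can only be covered by Larsen, so that assignment is forced.
One valid schedule: Wed evening→Olsen, Thu morning→Priya+Fong, Thu afternoon→Eriksen, Thu evening→Eriksen, Fri morning→Larsen, Fri afternoon→Yilmaz+Fong, Fri evening→Olsen, Sat morning→Yilmaz, Sat afternoon→Chen+Priya, Sat evening→Chen, Sun morning→Larsen, Sun afternoon→Eriksen.
Loads: Larsen 2/2, Eriksen 3/3, Olsen 2/2, Yilmaz 2/2, Chen 2/2, Priya 2/3, Fong 2/3, Tanaka 0/3 — all within limits.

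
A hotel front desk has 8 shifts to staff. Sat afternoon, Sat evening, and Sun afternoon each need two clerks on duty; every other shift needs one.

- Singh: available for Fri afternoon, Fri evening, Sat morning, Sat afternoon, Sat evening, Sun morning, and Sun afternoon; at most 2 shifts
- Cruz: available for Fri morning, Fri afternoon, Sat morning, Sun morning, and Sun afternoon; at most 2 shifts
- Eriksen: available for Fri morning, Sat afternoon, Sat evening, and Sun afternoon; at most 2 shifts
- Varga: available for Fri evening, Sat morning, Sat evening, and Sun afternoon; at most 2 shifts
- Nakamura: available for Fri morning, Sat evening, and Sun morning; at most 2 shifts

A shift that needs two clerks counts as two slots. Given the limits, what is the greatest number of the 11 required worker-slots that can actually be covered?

10

Total capacity across all clerks is 2+2+2+2+2 = 10, and 11 slots are needed, so at most 10 can be filled.
An assignment achieving 10: Fri morning→Cruz, Fri afternoon→Singh, Fri evening→Singh, Sat morning→Cruz, Sat afternoon→Eriksen, Sat evening→Varga+Nakamura, Sun morning→Nakamura, Sun afternoon→Eriksen+Varga.
Loads: Singh 2/2, Cruz 2/2, Eriksen 2/2, Varga 2/2, Nakamura 2/2.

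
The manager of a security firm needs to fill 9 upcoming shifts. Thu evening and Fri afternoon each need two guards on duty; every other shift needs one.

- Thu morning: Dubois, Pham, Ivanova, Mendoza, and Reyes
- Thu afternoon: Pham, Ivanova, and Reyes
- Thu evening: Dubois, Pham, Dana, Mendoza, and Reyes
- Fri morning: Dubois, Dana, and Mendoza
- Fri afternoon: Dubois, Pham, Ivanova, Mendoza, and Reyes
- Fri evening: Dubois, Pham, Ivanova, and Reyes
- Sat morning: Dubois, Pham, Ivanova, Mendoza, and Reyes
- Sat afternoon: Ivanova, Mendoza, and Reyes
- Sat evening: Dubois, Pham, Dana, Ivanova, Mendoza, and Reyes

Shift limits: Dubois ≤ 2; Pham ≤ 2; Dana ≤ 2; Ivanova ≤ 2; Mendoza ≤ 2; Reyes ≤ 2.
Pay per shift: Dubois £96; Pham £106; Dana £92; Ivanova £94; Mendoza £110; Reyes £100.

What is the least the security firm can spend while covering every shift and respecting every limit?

£1086

Picking the cheapest available guard for each shift independently would cost £1032, but that ignores the shift limits.
An optimal schedule: Thu morning→Dubois, Thu afternoon→Ivanova, Thu evening→Reyes+Pham, Fri morning→Dana, Fri afternoon→Pham+Mendoza, Fri evening→Dubois, Sat morning→Reyes, Sat afternoon→Ivanova, Sat evening→Dana.
Total: 96 + 94 + 100 + 106 + 92 + 106 + 110 + 96 + 100 + 94 + 92 = £1086.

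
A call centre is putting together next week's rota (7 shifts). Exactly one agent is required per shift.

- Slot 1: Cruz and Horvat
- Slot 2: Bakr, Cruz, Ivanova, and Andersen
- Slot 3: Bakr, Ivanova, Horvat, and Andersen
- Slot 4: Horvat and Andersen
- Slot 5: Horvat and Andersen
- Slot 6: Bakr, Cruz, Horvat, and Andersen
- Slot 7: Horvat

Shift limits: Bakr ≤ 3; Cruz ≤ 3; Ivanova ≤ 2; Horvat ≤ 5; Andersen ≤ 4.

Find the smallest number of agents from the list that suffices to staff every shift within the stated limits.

7 slots to fill and no one can take more than 5, so at least ⌈7/5⌉ = 2 agents are needed.
Bakr and Horvat alone can cover everything: Slot 1→Horvat, Slot 2→Bakr, Slot 3→Bakr, Slot 4→Horvat, Slot 5→Horvat, Slot 6→Bakr, Slot 7→Horvat.

2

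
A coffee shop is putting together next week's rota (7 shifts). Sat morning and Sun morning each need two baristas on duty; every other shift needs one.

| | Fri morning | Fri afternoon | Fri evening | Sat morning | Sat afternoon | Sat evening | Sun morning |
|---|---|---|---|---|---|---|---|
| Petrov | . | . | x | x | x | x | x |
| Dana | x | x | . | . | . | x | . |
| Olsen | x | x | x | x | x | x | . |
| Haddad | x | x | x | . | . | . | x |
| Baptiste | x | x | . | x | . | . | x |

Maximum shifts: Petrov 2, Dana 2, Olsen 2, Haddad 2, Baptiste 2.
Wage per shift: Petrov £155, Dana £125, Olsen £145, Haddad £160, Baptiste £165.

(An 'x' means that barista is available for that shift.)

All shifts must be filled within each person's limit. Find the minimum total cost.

£1335

Picking the cheapest available barista for each shift independently would cost £1280, but that ignores the shift limits.
An optimal schedule: Fri morning→Dana, Fri afternoon→Haddad, Fri evening→Olsen, Sat morning→Petrov+Baptiste, Sat afternoon→Olsen, Sat evening→Dana, Sun morning→Petrov+Haddad.
Total: 125 + 160 + 145 + 155 + 165 + 145 + 125 + 155 + 160 = £1335.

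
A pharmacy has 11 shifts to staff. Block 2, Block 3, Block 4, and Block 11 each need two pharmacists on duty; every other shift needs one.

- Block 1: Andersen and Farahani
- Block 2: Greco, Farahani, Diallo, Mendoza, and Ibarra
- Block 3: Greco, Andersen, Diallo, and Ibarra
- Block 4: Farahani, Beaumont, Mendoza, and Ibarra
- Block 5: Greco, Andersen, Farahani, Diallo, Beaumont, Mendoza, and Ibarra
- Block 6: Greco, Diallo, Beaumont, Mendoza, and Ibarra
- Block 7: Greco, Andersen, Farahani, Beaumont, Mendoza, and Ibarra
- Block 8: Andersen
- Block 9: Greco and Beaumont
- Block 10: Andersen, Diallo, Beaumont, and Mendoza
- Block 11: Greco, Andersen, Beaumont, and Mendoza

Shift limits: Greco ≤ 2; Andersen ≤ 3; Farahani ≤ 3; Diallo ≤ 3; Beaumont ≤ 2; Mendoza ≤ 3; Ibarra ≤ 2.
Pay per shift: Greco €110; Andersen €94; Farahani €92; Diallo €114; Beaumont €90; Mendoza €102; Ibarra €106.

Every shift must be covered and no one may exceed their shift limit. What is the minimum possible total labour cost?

Block 8 can only be covered by Andersen, so that assignment is forced.
Picking the cheapest available pharmacist for each shift independently would cost €1396, but that ignores the shift limits.
An optimal schedule: Block 1→Farahani, Block 2→Ibarra+Greco, Block 3→Andersen+Ibarra, Block 4→Farahani+Mendoza, Block 5→Greco, Block 6→Mendoza, Block 7→Farahani, Block 8→Andersen, Block 9→Beaumont, Block 10→Beaumont, Block 11→Andersen+Mendoza.
Total: 92 + 106 + 110 + 94 + 106 + 92 + 102 + 110 + 102 + 92 + 94 + 90 + 90 + 94 + 102 = €1476.

€1476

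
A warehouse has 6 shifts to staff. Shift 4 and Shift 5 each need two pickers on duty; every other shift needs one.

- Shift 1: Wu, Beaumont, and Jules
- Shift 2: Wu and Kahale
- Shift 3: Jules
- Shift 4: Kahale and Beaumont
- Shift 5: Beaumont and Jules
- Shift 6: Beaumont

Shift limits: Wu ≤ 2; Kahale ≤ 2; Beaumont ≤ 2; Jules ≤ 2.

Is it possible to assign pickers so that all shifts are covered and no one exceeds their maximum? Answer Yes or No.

No

Total capacity is 8 and 8 slots are needed, so capacity alone doesn't rule it out.
Shifts {Shift 4, Shift 5, Shift 6} need 5 worker-slots in total, but the pickers available for any of those shifts (Kahale, Beaumont, and Jules) can supply at most 4 among them. So no valid schedule exists.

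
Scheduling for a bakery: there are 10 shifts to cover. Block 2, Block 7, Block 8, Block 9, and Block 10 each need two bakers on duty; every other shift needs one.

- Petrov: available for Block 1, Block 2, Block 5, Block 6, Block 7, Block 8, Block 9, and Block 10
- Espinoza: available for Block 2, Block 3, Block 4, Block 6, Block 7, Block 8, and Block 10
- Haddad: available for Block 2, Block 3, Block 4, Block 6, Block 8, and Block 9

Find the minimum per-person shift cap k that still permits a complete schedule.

With 3 bakers and 15 worker-slots to fill, someone must work at least ⌈15/3⌉ = 5 shifts, so k ≥ 5.
k = 5 works: Block 1→Petrov, Block 2→Espinoza+Haddad, Block 3→Espinoza, Block 4→Haddad, Block 5→Petrov, Block 6→Haddad, Block 7→Petrov+Espinoza, Block 8→Espinoza+Haddad, Block 9→Petrov+Haddad, Block 10→Petrov+Espinoza.
Loads: Petrov 5, Espinoza 5, Haddad 5 — all ≤ 5.

5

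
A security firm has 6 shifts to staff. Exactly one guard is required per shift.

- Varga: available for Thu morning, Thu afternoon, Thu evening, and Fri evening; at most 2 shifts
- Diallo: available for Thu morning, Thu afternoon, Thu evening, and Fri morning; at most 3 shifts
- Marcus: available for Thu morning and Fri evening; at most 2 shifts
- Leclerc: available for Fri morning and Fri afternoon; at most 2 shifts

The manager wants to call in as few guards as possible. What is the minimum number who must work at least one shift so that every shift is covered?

6 slots to fill and no one can take more than 3, so at least ⌈6/3⌉ = 2 guards are needed.
Any 2 guards together have capacity at most 3+2 = 5 < 6 slots, so 2 can never suffice.
Varga, Diallo, and Leclerc alone can cover everything: Thu morning→Varga, Thu afternoon→Diallo, Thu evening→Diallo, Fri morning→Diallo, Fri afternoon→Leclerc, Fri evening→Varga.

3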